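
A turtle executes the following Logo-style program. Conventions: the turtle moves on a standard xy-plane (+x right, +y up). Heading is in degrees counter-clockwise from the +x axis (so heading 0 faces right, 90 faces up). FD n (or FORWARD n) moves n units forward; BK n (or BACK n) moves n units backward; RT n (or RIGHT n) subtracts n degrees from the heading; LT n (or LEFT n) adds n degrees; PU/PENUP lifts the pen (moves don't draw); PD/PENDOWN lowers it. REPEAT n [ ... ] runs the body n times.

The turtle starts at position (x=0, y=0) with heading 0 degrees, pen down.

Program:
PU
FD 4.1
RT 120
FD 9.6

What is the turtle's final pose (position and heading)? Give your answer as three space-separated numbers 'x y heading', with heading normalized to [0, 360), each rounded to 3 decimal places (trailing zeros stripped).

Executing turtle program step by step:
Start: pos=(0,0), heading=0, pen down
PU: pen up
FD 4.1: (0,0) -> (4.1,0) [heading=0, move]
RT 120: heading 0 -> 240
FD 9.6: (4.1,0) -> (-0.7,-8.314) [heading=240, move]
Final: pos=(-0.7,-8.314), heading=240, 0 segment(s) drawn

Answer: -0.7 -8.314 240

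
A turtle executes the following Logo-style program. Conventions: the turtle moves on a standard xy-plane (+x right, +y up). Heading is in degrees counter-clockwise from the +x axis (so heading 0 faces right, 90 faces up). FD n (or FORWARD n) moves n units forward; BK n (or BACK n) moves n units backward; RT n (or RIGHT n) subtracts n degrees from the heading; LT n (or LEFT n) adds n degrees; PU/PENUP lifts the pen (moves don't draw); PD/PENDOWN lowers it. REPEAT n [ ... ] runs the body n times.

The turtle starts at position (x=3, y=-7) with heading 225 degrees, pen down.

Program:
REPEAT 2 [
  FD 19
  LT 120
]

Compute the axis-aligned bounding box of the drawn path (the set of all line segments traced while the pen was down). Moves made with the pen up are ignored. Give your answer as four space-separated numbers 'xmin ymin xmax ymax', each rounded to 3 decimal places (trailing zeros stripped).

Answer: -10.435 -25.353 7.918 -7

Derivation:
Executing turtle program step by step:
Start: pos=(3,-7), heading=225, pen down
REPEAT 2 [
  -- iteration 1/2 --
  FD 19: (3,-7) -> (-10.435,-20.435) [heading=225, draw]
  LT 120: heading 225 -> 345
  -- iteration 2/2 --
  FD 19: (-10.435,-20.435) -> (7.918,-25.353) [heading=345, draw]
  LT 120: heading 345 -> 105
]
Final: pos=(7.918,-25.353), heading=105, 2 segment(s) drawn

Segment endpoints: x in {-10.435, 3, 7.918}, y in {-25.353, -20.435, -7}
xmin=-10.435, ymin=-25.353, xmax=7.918, ymax=-7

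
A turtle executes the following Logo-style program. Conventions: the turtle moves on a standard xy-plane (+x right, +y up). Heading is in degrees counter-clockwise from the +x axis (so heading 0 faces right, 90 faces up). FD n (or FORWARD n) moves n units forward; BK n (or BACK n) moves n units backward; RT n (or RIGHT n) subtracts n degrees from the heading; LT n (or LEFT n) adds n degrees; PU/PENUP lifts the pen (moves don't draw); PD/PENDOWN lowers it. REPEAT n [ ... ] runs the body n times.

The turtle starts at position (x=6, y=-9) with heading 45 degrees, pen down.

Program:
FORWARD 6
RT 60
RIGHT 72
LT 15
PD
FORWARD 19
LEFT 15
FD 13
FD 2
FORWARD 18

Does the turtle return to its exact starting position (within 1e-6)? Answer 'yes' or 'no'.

Answer: no

Derivation:
Executing turtle program step by step:
Start: pos=(6,-9), heading=45, pen down
FD 6: (6,-9) -> (10.243,-4.757) [heading=45, draw]
RT 60: heading 45 -> 345
RT 72: heading 345 -> 273
LT 15: heading 273 -> 288
PD: pen down
FD 19: (10.243,-4.757) -> (16.114,-22.827) [heading=288, draw]
LT 15: heading 288 -> 303
FD 13: (16.114,-22.827) -> (23.194,-33.73) [heading=303, draw]
FD 2: (23.194,-33.73) -> (24.284,-35.407) [heading=303, draw]
FD 18: (24.284,-35.407) -> (34.087,-50.504) [heading=303, draw]
Final: pos=(34.087,-50.504), heading=303, 5 segment(s) drawn

Start position: (6, -9)
Final position: (34.087, -50.504)
Distance = 50.114; >= 1e-6 -> NOT closed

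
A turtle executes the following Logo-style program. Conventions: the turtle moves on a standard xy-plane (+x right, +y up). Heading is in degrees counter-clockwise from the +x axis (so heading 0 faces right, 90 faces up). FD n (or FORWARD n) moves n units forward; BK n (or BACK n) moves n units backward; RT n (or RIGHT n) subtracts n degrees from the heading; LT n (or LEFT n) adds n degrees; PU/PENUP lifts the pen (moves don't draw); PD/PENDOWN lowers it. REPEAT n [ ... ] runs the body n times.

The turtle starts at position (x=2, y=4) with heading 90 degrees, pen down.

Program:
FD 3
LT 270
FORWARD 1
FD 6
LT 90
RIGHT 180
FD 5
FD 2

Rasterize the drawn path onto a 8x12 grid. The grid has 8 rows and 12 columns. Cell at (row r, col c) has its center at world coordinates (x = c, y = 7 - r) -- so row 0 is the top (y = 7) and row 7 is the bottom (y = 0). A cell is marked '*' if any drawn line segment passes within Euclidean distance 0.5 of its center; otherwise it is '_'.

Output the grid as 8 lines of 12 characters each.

Segment 0: (2,4) -> (2,7)
Segment 1: (2,7) -> (3,7)
Segment 2: (3,7) -> (9,7)
Segment 3: (9,7) -> (9,2)
Segment 4: (9,2) -> (9,-0)

Answer: __********__
__*______*__
__*______*__
__*______*__
_________*__
_________*__
_________*__
_________*__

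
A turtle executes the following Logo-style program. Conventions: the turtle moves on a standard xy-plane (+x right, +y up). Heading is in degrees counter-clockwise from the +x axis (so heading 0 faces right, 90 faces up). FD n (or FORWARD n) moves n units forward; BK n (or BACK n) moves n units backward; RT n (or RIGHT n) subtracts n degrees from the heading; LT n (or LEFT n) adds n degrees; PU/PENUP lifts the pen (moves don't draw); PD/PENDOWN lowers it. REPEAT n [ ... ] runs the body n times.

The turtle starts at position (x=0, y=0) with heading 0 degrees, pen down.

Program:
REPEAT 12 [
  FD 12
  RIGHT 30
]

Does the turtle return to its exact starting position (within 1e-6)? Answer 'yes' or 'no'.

Answer: yes

Derivation:
Executing turtle program step by step:
Start: pos=(0,0), heading=0, pen down
REPEAT 12 [
  -- iteration 1/12 --
  FD 12: (0,0) -> (12,0) [heading=0, draw]
  RT 30: heading 0 -> 330
  -- iteration 2/12 --
  FD 12: (12,0) -> (22.392,-6) [heading=330, draw]
  RT 30: heading 330 -> 300
  -- iteration 3/12 --
  FD 12: (22.392,-6) -> (28.392,-16.392) [heading=300, draw]
  RT 30: heading 300 -> 270
  -- iteration 4/12 --
  FD 12: (28.392,-16.392) -> (28.392,-28.392) [heading=270, draw]
  RT 30: heading 270 -> 240
  -- iteration 5/12 --
  FD 12: (28.392,-28.392) -> (22.392,-38.785) [heading=240, draw]
  RT 30: heading 240 -> 210
  -- iteration 6/12 --
  FD 12: (22.392,-38.785) -> (12,-44.785) [heading=210, draw]
  RT 30: heading 210 -> 180
  -- iteration 7/12 --
  FD 12: (12,-44.785) -> (0,-44.785) [heading=180, draw]
  RT 30: heading 180 -> 150
  -- iteration 8/12 --
  FD 12: (0,-44.785) -> (-10.392,-38.785) [heading=150, draw]
  RT 30: heading 150 -> 120
  -- iteration 9/12 --
  FD 12: (-10.392,-38.785) -> (-16.392,-28.392) [heading=120, draw]
  RT 30: heading 120 -> 90
  -- iteration 10/12 --
  FD 12: (-16.392,-28.392) -> (-16.392,-16.392) [heading=90, draw]
  RT 30: heading 90 -> 60
  -- iteration 11/12 --
  FD 12: (-16.392,-16.392) -> (-10.392,-6) [heading=60, draw]
  RT 30: heading 60 -> 30
  -- iteration 12/12 --
  FD 12: (-10.392,-6) -> (0,0) [heading=30, draw]
  RT 30: heading 30 -> 0
]
Final: pos=(0,0), heading=0, 12 segment(s) drawn

Start position: (0, 0)
Final position: (0, 0)
Distance = 0; < 1e-6 -> CLOSED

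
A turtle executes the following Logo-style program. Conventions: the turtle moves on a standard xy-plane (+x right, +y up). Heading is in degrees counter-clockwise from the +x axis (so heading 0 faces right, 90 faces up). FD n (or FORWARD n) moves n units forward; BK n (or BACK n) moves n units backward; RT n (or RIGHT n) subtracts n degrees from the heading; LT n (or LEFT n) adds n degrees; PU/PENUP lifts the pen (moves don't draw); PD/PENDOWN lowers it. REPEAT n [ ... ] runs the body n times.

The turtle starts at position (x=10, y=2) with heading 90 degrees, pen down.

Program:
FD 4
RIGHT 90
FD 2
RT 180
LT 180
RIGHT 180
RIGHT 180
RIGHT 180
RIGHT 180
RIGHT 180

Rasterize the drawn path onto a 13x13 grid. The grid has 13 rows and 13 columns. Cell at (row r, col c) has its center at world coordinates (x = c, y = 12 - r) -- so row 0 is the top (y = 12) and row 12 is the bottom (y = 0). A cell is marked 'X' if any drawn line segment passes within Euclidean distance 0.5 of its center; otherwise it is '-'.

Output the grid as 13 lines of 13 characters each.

Answer: -------------
-------------
-------------
-------------
-------------
-------------
----------XXX
----------X--
----------X--
----------X--
----------X--
-------------
-------------

Derivation:
Segment 0: (10,2) -> (10,6)
Segment 1: (10,6) -> (12,6)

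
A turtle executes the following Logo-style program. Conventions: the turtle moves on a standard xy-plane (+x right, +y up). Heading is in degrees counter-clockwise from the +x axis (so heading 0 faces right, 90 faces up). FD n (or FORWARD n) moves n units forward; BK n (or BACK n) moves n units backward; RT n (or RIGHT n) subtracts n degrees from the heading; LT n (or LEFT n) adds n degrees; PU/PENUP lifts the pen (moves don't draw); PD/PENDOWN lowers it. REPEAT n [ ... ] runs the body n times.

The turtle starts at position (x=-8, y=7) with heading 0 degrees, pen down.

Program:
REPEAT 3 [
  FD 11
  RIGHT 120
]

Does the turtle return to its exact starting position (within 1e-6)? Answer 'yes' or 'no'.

Executing turtle program step by step:
Start: pos=(-8,7), heading=0, pen down
REPEAT 3 [
  -- iteration 1/3 --
  FD 11: (-8,7) -> (3,7) [heading=0, draw]
  RT 120: heading 0 -> 240
  -- iteration 2/3 --
  FD 11: (3,7) -> (-2.5,-2.526) [heading=240, draw]
  RT 120: heading 240 -> 120
  -- iteration 3/3 --
  FD 11: (-2.5,-2.526) -> (-8,7) [heading=120, draw]
  RT 120: heading 120 -> 0
]
Final: pos=(-8,7), heading=0, 3 segment(s) drawn

Start position: (-8, 7)
Final position: (-8, 7)
Distance = 0; < 1e-6 -> CLOSED

Answer: yes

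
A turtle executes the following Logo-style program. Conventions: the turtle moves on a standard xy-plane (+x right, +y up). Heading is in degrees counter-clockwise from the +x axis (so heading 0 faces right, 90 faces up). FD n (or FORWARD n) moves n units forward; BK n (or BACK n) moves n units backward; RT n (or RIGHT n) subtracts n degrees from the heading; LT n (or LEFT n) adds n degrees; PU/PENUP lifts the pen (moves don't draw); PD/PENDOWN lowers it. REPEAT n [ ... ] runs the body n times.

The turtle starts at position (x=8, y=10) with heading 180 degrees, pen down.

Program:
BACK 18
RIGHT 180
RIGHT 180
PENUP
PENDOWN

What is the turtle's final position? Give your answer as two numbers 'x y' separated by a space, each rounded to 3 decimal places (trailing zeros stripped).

Answer: 26 10

Derivation:
Executing turtle program step by step:
Start: pos=(8,10), heading=180, pen down
BK 18: (8,10) -> (26,10) [heading=180, draw]
RT 180: heading 180 -> 0
RT 180: heading 0 -> 180
PU: pen up
PD: pen down
Final: pos=(26,10), heading=180, 1 segment(s) drawn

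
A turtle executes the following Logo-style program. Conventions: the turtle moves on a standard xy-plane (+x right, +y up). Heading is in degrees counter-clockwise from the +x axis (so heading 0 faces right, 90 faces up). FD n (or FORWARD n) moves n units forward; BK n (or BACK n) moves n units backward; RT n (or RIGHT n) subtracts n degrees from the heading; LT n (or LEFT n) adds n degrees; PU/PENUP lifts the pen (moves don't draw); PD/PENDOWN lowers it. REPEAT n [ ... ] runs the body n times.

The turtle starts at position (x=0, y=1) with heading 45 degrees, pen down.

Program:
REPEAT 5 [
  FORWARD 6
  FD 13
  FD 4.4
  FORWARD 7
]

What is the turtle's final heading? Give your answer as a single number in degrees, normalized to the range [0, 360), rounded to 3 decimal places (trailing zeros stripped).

Answer: 45

Derivation:
Executing turtle program step by step:
Start: pos=(0,1), heading=45, pen down
REPEAT 5 [
  -- iteration 1/5 --
  FD 6: (0,1) -> (4.243,5.243) [heading=45, draw]
  FD 13: (4.243,5.243) -> (13.435,14.435) [heading=45, draw]
  FD 4.4: (13.435,14.435) -> (16.546,17.546) [heading=45, draw]
  FD 7: (16.546,17.546) -> (21.496,22.496) [heading=45, draw]
  -- iteration 2/5 --
  FD 6: (21.496,22.496) -> (25.739,26.739) [heading=45, draw]
  FD 13: (25.739,26.739) -> (34.931,35.931) [heading=45, draw]
  FD 4.4: (34.931,35.931) -> (38.042,39.042) [heading=45, draw]
  FD 7: (38.042,39.042) -> (42.992,43.992) [heading=45, draw]
  -- iteration 3/5 --
  FD 6: (42.992,43.992) -> (47.235,48.235) [heading=45, draw]
  FD 13: (47.235,48.235) -> (56.427,57.427) [heading=45, draw]
  FD 4.4: (56.427,57.427) -> (59.538,60.538) [heading=45, draw]
  FD 7: (59.538,60.538) -> (64.488,65.488) [heading=45, draw]
  -- iteration 4/5 --
  FD 6: (64.488,65.488) -> (68.731,69.731) [heading=45, draw]
  FD 13: (68.731,69.731) -> (77.923,78.923) [heading=45, draw]
  FD 4.4: (77.923,78.923) -> (81.034,82.034) [heading=45, draw]
  FD 7: (81.034,82.034) -> (85.984,86.984) [heading=45, draw]
  -- iteration 5/5 --
  FD 6: (85.984,86.984) -> (90.227,91.227) [heading=45, draw]
  FD 13: (90.227,91.227) -> (99.419,100.419) [heading=45, draw]
  FD 4.4: (99.419,100.419) -> (102.53,103.53) [heading=45, draw]
  FD 7: (102.53,103.53) -> (107.48,108.48) [heading=45, draw]
]
Final: pos=(107.48,108.48), heading=45, 20 segment(s) drawn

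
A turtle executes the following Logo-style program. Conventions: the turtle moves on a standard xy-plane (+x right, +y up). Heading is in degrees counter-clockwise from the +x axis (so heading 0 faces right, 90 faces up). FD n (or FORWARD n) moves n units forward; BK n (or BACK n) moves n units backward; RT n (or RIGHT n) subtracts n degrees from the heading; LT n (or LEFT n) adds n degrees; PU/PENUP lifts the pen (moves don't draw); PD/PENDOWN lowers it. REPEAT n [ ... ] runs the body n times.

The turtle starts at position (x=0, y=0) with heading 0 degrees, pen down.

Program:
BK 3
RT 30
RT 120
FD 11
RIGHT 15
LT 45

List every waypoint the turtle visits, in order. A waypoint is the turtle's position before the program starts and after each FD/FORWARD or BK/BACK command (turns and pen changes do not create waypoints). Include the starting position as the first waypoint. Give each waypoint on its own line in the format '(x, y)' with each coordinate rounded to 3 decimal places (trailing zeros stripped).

Executing turtle program step by step:
Start: pos=(0,0), heading=0, pen down
BK 3: (0,0) -> (-3,0) [heading=0, draw]
RT 30: heading 0 -> 330
RT 120: heading 330 -> 210
FD 11: (-3,0) -> (-12.526,-5.5) [heading=210, draw]
RT 15: heading 210 -> 195
LT 45: heading 195 -> 240
Final: pos=(-12.526,-5.5), heading=240, 2 segment(s) drawn
Waypoints (3 total):
(0, 0)
(-3, 0)
(-12.526, -5.5)

Answer: (0, 0)
(-3, 0)
(-12.526, -5.5)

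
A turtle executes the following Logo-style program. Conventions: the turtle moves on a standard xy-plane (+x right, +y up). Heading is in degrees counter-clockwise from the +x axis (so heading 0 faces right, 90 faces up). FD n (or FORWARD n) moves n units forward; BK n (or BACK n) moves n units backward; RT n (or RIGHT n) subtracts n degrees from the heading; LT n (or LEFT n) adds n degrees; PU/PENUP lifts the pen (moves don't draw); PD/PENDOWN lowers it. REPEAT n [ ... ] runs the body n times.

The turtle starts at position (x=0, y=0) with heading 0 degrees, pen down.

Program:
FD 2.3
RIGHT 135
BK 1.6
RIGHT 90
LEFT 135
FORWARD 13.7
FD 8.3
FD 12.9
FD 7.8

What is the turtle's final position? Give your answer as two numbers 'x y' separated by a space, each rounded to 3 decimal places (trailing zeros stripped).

Answer: 3.431 -41.569

Derivation:
Executing turtle program step by step:
Start: pos=(0,0), heading=0, pen down
FD 2.3: (0,0) -> (2.3,0) [heading=0, draw]
RT 135: heading 0 -> 225
BK 1.6: (2.3,0) -> (3.431,1.131) [heading=225, draw]
RT 90: heading 225 -> 135
LT 135: heading 135 -> 270
FD 13.7: (3.431,1.131) -> (3.431,-12.569) [heading=270, draw]
FD 8.3: (3.431,-12.569) -> (3.431,-20.869) [heading=270, draw]
FD 12.9: (3.431,-20.869) -> (3.431,-33.769) [heading=270, draw]
FD 7.8: (3.431,-33.769) -> (3.431,-41.569) [heading=270, draw]
Final: pos=(3.431,-41.569), heading=270, 6 segment(s) drawn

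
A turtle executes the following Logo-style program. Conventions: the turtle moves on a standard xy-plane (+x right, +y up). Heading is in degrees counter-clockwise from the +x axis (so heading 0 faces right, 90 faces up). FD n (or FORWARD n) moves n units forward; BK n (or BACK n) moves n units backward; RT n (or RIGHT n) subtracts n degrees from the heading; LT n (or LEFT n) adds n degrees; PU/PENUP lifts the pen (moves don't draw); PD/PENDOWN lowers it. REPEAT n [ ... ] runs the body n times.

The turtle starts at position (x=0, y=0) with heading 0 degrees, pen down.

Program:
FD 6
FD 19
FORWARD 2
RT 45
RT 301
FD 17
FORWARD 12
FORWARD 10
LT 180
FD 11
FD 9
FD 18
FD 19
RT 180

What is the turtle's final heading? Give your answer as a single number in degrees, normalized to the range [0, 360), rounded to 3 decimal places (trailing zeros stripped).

Executing turtle program step by step:
Start: pos=(0,0), heading=0, pen down
FD 6: (0,0) -> (6,0) [heading=0, draw]
FD 19: (6,0) -> (25,0) [heading=0, draw]
FD 2: (25,0) -> (27,0) [heading=0, draw]
RT 45: heading 0 -> 315
RT 301: heading 315 -> 14
FD 17: (27,0) -> (43.495,4.113) [heading=14, draw]
FD 12: (43.495,4.113) -> (55.139,7.016) [heading=14, draw]
FD 10: (55.139,7.016) -> (64.842,9.435) [heading=14, draw]
LT 180: heading 14 -> 194
FD 11: (64.842,9.435) -> (54.168,6.774) [heading=194, draw]
FD 9: (54.168,6.774) -> (45.436,4.597) [heading=194, draw]
FD 18: (45.436,4.597) -> (27.97,0.242) [heading=194, draw]
FD 19: (27.97,0.242) -> (9.535,-4.355) [heading=194, draw]
RT 180: heading 194 -> 14
Final: pos=(9.535,-4.355), heading=14, 10 segment(s) drawn

Answer: 14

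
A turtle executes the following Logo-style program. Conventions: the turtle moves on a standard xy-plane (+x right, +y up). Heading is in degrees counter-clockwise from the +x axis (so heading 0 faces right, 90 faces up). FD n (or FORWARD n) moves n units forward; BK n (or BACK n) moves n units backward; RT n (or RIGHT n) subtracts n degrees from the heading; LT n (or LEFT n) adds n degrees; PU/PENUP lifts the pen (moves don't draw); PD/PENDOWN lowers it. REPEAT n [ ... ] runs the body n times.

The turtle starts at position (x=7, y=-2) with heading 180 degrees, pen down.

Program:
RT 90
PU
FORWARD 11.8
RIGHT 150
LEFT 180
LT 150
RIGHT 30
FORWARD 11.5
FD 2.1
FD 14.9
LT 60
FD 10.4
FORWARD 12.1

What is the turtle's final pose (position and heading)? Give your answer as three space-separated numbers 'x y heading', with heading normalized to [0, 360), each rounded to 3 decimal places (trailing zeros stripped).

Executing turtle program step by step:
Start: pos=(7,-2), heading=180, pen down
RT 90: heading 180 -> 90
PU: pen up
FD 11.8: (7,-2) -> (7,9.8) [heading=90, move]
RT 150: heading 90 -> 300
LT 180: heading 300 -> 120
LT 150: heading 120 -> 270
RT 30: heading 270 -> 240
FD 11.5: (7,9.8) -> (1.25,-0.159) [heading=240, move]
FD 2.1: (1.25,-0.159) -> (0.2,-1.978) [heading=240, move]
FD 14.9: (0.2,-1.978) -> (-7.25,-14.882) [heading=240, move]
LT 60: heading 240 -> 300
FD 10.4: (-7.25,-14.882) -> (-2.05,-23.888) [heading=300, move]
FD 12.1: (-2.05,-23.888) -> (4,-34.367) [heading=300, move]
Final: pos=(4,-34.367), heading=300, 0 segment(s) drawn

Answer: 4 -34.367 300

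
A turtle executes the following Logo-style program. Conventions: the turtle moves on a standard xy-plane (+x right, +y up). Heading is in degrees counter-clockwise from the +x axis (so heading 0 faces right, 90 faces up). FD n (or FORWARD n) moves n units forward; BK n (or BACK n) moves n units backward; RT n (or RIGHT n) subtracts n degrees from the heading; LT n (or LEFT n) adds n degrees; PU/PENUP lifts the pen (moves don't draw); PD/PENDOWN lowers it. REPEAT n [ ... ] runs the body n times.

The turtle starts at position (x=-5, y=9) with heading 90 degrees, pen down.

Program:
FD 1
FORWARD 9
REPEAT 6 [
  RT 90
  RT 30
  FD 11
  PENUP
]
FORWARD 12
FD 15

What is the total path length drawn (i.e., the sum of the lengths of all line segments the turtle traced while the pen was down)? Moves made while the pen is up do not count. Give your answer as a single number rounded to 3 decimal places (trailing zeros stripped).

Executing turtle program step by step:
Start: pos=(-5,9), heading=90, pen down
FD 1: (-5,9) -> (-5,10) [heading=90, draw]
FD 9: (-5,10) -> (-5,19) [heading=90, draw]
REPEAT 6 [
  -- iteration 1/6 --
  RT 90: heading 90 -> 0
  RT 30: heading 0 -> 330
  FD 11: (-5,19) -> (4.526,13.5) [heading=330, draw]
  PU: pen up
  -- iteration 2/6 --
  RT 90: heading 330 -> 240
  RT 30: heading 240 -> 210
  FD 11: (4.526,13.5) -> (-5,8) [heading=210, move]
  PU: pen up
  -- iteration 3/6 --
  RT 90: heading 210 -> 120
  RT 30: heading 120 -> 90
  FD 11: (-5,8) -> (-5,19) [heading=90, move]
  PU: pen up
  -- iteration 4/6 --
  RT 90: heading 90 -> 0
  RT 30: heading 0 -> 330
  FD 11: (-5,19) -> (4.526,13.5) [heading=330, move]
  PU: pen up
  -- iteration 5/6 --
  RT 90: heading 330 -> 240
  RT 30: heading 240 -> 210
  FD 11: (4.526,13.5) -> (-5,8) [heading=210, move]
  PU: pen up
  -- iteration 6/6 --
  RT 90: heading 210 -> 120
  RT 30: heading 120 -> 90
  FD 11: (-5,8) -> (-5,19) [heading=90, move]
  PU: pen up
]
FD 12: (-5,19) -> (-5,31) [heading=90, move]
FD 15: (-5,31) -> (-5,46) [heading=90, move]
Final: pos=(-5,46), heading=90, 3 segment(s) drawn

Segment lengths:
  seg 1: (-5,9) -> (-5,10), length = 1
  seg 2: (-5,10) -> (-5,19), length = 9
  seg 3: (-5,19) -> (4.526,13.5), length = 11
Total = 21

Answer: 21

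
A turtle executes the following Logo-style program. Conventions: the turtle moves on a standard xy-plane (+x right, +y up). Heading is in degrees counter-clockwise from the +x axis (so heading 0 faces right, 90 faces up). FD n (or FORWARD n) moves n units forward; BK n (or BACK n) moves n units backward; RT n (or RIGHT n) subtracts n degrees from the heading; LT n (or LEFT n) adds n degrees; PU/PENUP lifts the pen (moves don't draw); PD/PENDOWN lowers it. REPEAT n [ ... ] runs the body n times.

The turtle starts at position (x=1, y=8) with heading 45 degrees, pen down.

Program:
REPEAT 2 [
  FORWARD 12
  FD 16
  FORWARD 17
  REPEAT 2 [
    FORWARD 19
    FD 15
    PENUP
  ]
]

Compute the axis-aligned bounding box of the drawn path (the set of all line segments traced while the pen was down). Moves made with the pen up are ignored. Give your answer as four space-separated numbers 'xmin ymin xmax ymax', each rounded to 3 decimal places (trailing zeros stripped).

Executing turtle program step by step:
Start: pos=(1,8), heading=45, pen down
REPEAT 2 [
  -- iteration 1/2 --
  FD 12: (1,8) -> (9.485,16.485) [heading=45, draw]
  FD 16: (9.485,16.485) -> (20.799,27.799) [heading=45, draw]
  FD 17: (20.799,27.799) -> (32.82,39.82) [heading=45, draw]
  REPEAT 2 [
    -- iteration 1/2 --
    FD 19: (32.82,39.82) -> (46.255,53.255) [heading=45, draw]
    FD 15: (46.255,53.255) -> (56.861,63.861) [heading=45, draw]
    PU: pen up
    -- iteration 2/2 --
    FD 19: (56.861,63.861) -> (70.296,77.296) [heading=45, move]
    FD 15: (70.296,77.296) -> (80.903,87.903) [heading=45, move]
    PU: pen up
  ]
  -- iteration 2/2 --
  FD 12: (80.903,87.903) -> (89.388,96.388) [heading=45, move]
  FD 16: (89.388,96.388) -> (100.702,107.702) [heading=45, move]
  FD 17: (100.702,107.702) -> (112.723,119.723) [heading=45, move]
  REPEAT 2 [
    -- iteration 1/2 --
    FD 19: (112.723,119.723) -> (126.158,133.158) [heading=45, move]
    FD 15: (126.158,133.158) -> (136.765,143.765) [heading=45, move]
    PU: pen up
    -- iteration 2/2 --
    FD 19: (136.765,143.765) -> (150.2,157.2) [heading=45, move]
    FD 15: (150.2,157.2) -> (160.806,167.806) [heading=45, move]
    PU: pen up
  ]
]
Final: pos=(160.806,167.806), heading=45, 5 segment(s) drawn

Segment endpoints: x in {1, 9.485, 20.799, 32.82, 46.255, 56.861}, y in {8, 16.485, 27.799, 39.82, 53.255, 63.861}
xmin=1, ymin=8, xmax=56.861, ymax=63.861

Answer: 1 8 56.861 63.861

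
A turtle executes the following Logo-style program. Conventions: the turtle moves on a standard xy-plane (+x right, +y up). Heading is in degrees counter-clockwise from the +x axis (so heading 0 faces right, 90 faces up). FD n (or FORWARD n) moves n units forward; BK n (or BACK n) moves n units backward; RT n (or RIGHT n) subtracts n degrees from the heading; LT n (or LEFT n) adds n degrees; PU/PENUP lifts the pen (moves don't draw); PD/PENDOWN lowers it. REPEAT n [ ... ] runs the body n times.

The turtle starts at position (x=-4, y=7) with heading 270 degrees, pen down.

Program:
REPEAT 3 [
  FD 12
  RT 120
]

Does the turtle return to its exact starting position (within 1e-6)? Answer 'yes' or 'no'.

Executing turtle program step by step:
Start: pos=(-4,7), heading=270, pen down
REPEAT 3 [
  -- iteration 1/3 --
  FD 12: (-4,7) -> (-4,-5) [heading=270, draw]
  RT 120: heading 270 -> 150
  -- iteration 2/3 --
  FD 12: (-4,-5) -> (-14.392,1) [heading=150, draw]
  RT 120: heading 150 -> 30
  -- iteration 3/3 --
  FD 12: (-14.392,1) -> (-4,7) [heading=30, draw]
  RT 120: heading 30 -> 270
]
Final: pos=(-4,7), heading=270, 3 segment(s) drawn

Start position: (-4, 7)
Final position: (-4, 7)
Distance = 0; < 1e-6 -> CLOSED

Answer: yes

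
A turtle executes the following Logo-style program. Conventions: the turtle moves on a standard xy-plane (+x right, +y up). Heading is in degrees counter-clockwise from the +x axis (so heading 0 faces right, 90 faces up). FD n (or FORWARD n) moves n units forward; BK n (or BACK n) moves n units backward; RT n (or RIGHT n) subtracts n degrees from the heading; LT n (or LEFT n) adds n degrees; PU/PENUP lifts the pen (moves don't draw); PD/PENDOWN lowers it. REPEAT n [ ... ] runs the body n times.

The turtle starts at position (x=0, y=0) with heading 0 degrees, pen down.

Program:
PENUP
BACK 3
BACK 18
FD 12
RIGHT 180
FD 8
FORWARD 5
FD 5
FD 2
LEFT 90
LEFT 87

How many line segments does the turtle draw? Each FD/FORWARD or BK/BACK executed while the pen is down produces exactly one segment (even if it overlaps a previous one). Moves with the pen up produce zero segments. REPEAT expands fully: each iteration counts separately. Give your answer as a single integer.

Answer: 0

Derivation:
Executing turtle program step by step:
Start: pos=(0,0), heading=0, pen down
PU: pen up
BK 3: (0,0) -> (-3,0) [heading=0, move]
BK 18: (-3,0) -> (-21,0) [heading=0, move]
FD 12: (-21,0) -> (-9,0) [heading=0, move]
RT 180: heading 0 -> 180
FD 8: (-9,0) -> (-17,0) [heading=180, move]
FD 5: (-17,0) -> (-22,0) [heading=180, move]
FD 5: (-22,0) -> (-27,0) [heading=180, move]
FD 2: (-27,0) -> (-29,0) [heading=180, move]
LT 90: heading 180 -> 270
LT 87: heading 270 -> 357
Final: pos=(-29,0), heading=357, 0 segment(s) drawn
Segments drawn: 0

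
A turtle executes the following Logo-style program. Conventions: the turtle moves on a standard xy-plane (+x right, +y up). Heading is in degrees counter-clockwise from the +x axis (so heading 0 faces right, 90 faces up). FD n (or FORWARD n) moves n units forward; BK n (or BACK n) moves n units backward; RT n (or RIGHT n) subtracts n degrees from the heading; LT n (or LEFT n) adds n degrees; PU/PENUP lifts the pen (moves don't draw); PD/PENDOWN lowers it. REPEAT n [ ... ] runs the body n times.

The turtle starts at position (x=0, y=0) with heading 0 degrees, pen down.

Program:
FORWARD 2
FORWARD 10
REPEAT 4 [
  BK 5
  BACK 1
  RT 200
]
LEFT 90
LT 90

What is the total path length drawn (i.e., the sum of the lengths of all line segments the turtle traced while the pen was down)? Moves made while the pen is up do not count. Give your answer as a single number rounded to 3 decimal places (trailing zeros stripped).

Answer: 36

Derivation:
Executing turtle program step by step:
Start: pos=(0,0), heading=0, pen down
FD 2: (0,0) -> (2,0) [heading=0, draw]
FD 10: (2,0) -> (12,0) [heading=0, draw]
REPEAT 4 [
  -- iteration 1/4 --
  BK 5: (12,0) -> (7,0) [heading=0, draw]
  BK 1: (7,0) -> (6,0) [heading=0, draw]
  RT 200: heading 0 -> 160
  -- iteration 2/4 --
  BK 5: (6,0) -> (10.698,-1.71) [heading=160, draw]
  BK 1: (10.698,-1.71) -> (11.638,-2.052) [heading=160, draw]
  RT 200: heading 160 -> 320
  -- iteration 3/4 --
  BK 5: (11.638,-2.052) -> (7.808,1.162) [heading=320, draw]
  BK 1: (7.808,1.162) -> (7.042,1.805) [heading=320, draw]
  RT 200: heading 320 -> 120
  -- iteration 4/4 --
  BK 5: (7.042,1.805) -> (9.542,-2.526) [heading=120, draw]
  BK 1: (9.542,-2.526) -> (10.042,-3.392) [heading=120, draw]
  RT 200: heading 120 -> 280
]
LT 90: heading 280 -> 10
LT 90: heading 10 -> 100
Final: pos=(10.042,-3.392), heading=100, 10 segment(s) drawn

Segment lengths:
  seg 1: (0,0) -> (2,0), length = 2
  seg 2: (2,0) -> (12,0), length = 10
  seg 3: (12,0) -> (7,0), length = 5
  seg 4: (7,0) -> (6,0), length = 1
  seg 5: (6,0) -> (10.698,-1.71), length = 5
  seg 6: (10.698,-1.71) -> (11.638,-2.052), length = 1
  seg 7: (11.638,-2.052) -> (7.808,1.162), length = 5
  seg 8: (7.808,1.162) -> (7.042,1.805), length = 1
  seg 9: (7.042,1.805) -> (9.542,-2.526), length = 5
  seg 10: (9.542,-2.526) -> (10.042,-3.392), length = 1
Total = 36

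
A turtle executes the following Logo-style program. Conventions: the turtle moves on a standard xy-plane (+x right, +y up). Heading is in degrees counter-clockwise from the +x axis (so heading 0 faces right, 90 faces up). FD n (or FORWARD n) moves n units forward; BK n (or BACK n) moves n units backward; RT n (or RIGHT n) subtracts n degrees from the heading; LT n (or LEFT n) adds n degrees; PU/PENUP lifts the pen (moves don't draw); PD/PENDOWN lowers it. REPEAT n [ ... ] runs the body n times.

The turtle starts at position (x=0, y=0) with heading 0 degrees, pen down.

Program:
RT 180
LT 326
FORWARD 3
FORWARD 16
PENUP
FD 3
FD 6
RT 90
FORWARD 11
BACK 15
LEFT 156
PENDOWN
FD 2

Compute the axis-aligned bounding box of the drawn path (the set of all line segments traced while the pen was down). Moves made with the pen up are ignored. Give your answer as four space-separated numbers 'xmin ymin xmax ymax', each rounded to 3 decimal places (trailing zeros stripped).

Executing turtle program step by step:
Start: pos=(0,0), heading=0, pen down
RT 180: heading 0 -> 180
LT 326: heading 180 -> 146
FD 3: (0,0) -> (-2.487,1.678) [heading=146, draw]
FD 16: (-2.487,1.678) -> (-15.752,10.625) [heading=146, draw]
PU: pen up
FD 3: (-15.752,10.625) -> (-18.239,12.302) [heading=146, move]
FD 6: (-18.239,12.302) -> (-23.213,15.657) [heading=146, move]
RT 90: heading 146 -> 56
FD 11: (-23.213,15.657) -> (-17.062,24.777) [heading=56, move]
BK 15: (-17.062,24.777) -> (-25.45,12.341) [heading=56, move]
LT 156: heading 56 -> 212
PD: pen down
FD 2: (-25.45,12.341) -> (-27.146,11.281) [heading=212, draw]
Final: pos=(-27.146,11.281), heading=212, 3 segment(s) drawn

Segment endpoints: x in {-27.146, -25.45, -15.752, -2.487, 0}, y in {0, 1.678, 10.625, 11.281, 12.341}
xmin=-27.146, ymin=0, xmax=0, ymax=12.341

Answer: -27.146 0 0 12.341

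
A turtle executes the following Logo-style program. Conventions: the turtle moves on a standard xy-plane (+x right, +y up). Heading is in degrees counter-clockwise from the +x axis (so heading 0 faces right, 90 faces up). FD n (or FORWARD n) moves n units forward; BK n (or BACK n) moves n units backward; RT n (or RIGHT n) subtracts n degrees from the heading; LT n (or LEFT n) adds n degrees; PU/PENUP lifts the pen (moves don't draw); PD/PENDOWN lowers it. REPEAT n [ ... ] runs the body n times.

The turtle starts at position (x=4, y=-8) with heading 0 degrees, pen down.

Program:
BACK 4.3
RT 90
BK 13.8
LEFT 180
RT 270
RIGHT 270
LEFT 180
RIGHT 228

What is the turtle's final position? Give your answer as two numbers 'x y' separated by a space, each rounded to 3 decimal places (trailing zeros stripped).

Executing turtle program step by step:
Start: pos=(4,-8), heading=0, pen down
BK 4.3: (4,-8) -> (-0.3,-8) [heading=0, draw]
RT 90: heading 0 -> 270
BK 13.8: (-0.3,-8) -> (-0.3,5.8) [heading=270, draw]
LT 180: heading 270 -> 90
RT 270: heading 90 -> 180
RT 270: heading 180 -> 270
LT 180: heading 270 -> 90
RT 228: heading 90 -> 222
Final: pos=(-0.3,5.8), heading=222, 2 segment(s) drawn

Answer: -0.3 5.8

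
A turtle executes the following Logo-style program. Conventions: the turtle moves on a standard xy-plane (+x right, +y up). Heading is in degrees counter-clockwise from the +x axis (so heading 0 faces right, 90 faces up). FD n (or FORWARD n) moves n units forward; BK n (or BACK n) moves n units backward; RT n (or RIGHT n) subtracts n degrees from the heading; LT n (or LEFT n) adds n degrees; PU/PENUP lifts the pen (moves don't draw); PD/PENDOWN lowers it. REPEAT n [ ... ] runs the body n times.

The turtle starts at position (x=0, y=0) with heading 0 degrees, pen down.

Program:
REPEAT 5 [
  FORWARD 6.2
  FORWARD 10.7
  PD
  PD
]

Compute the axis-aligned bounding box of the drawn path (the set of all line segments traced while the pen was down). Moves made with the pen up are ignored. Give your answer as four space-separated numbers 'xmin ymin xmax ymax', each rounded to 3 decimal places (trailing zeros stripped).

Executing turtle program step by step:
Start: pos=(0,0), heading=0, pen down
REPEAT 5 [
  -- iteration 1/5 --
  FD 6.2: (0,0) -> (6.2,0) [heading=0, draw]
  FD 10.7: (6.2,0) -> (16.9,0) [heading=0, draw]
  PD: pen down
  PD: pen down
  -- iteration 2/5 --
  FD 6.2: (16.9,0) -> (23.1,0) [heading=0, draw]
  FD 10.7: (23.1,0) -> (33.8,0) [heading=0, draw]
  PD: pen down
  PD: pen down
  -- iteration 3/5 --
  FD 6.2: (33.8,0) -> (40,0) [heading=0, draw]
  FD 10.7: (40,0) -> (50.7,0) [heading=0, draw]
  PD: pen down
  PD: pen down
  -- iteration 4/5 --
  FD 6.2: (50.7,0) -> (56.9,0) [heading=0, draw]
  FD 10.7: (56.9,0) -> (67.6,0) [heading=0, draw]
  PD: pen down
  PD: pen down
  -- iteration 5/5 --
  FD 6.2: (67.6,0) -> (73.8,0) [heading=0, draw]
  FD 10.7: (73.8,0) -> (84.5,0) [heading=0, draw]
  PD: pen down
  PD: pen down
]
Final: pos=(84.5,0), heading=0, 10 segment(s) drawn

Segment endpoints: x in {0, 6.2, 16.9, 23.1, 33.8, 40, 50.7, 56.9, 67.6, 73.8, 84.5}, y in {0}
xmin=0, ymin=0, xmax=84.5, ymax=0

Answer: 0 0 84.5 0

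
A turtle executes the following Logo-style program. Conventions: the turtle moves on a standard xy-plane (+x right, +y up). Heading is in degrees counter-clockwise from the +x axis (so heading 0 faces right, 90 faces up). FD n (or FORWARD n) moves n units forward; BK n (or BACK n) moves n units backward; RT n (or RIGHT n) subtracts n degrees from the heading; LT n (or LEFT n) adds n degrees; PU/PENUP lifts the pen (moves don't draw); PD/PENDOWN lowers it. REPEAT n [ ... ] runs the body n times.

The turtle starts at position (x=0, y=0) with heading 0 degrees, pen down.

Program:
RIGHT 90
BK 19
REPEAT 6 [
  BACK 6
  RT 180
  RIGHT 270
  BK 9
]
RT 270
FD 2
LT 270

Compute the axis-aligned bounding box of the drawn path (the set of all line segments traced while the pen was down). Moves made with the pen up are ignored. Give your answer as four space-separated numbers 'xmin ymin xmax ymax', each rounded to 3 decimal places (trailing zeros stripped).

Answer: 0 0 15 25

Derivation:
Executing turtle program step by step:
Start: pos=(0,0), heading=0, pen down
RT 90: heading 0 -> 270
BK 19: (0,0) -> (0,19) [heading=270, draw]
REPEAT 6 [
  -- iteration 1/6 --
  BK 6: (0,19) -> (0,25) [heading=270, draw]
  RT 180: heading 270 -> 90
  RT 270: heading 90 -> 180
  BK 9: (0,25) -> (9,25) [heading=180, draw]
  -- iteration 2/6 --
  BK 6: (9,25) -> (15,25) [heading=180, draw]
  RT 180: heading 180 -> 0
  RT 270: heading 0 -> 90
  BK 9: (15,25) -> (15,16) [heading=90, draw]
  -- iteration 3/6 --
  BK 6: (15,16) -> (15,10) [heading=90, draw]
  RT 180: heading 90 -> 270
  RT 270: heading 270 -> 0
  BK 9: (15,10) -> (6,10) [heading=0, draw]
  -- iteration 4/6 --
  BK 6: (6,10) -> (0,10) [heading=0, draw]
  RT 180: heading 0 -> 180
  RT 270: heading 180 -> 270
  BK 9: (0,10) -> (0,19) [heading=270, draw]
  -- iteration 5/6 --
  BK 6: (0,19) -> (0,25) [heading=270, draw]
  RT 180: heading 270 -> 90
  RT 270: heading 90 -> 180
  BK 9: (0,25) -> (9,25) [heading=180, draw]
  -- iteration 6/6 --
  BK 6: (9,25) -> (15,25) [heading=180, draw]
  RT 180: heading 180 -> 0
  RT 270: heading 0 -> 90
  BK 9: (15,25) -> (15,16) [heading=90, draw]
]
RT 270: heading 90 -> 180
FD 2: (15,16) -> (13,16) [heading=180, draw]
LT 270: heading 180 -> 90
Final: pos=(13,16), heading=90, 14 segment(s) drawn

Segment endpoints: x in {0, 0, 0, 0, 0, 0, 6, 9, 9, 13, 15, 15, 15, 15}, y in {0, 10, 10, 10, 16, 16, 16, 19, 19, 25, 25, 25, 25, 25, 25}
xmin=0, ymin=0, xmax=15, ymax=25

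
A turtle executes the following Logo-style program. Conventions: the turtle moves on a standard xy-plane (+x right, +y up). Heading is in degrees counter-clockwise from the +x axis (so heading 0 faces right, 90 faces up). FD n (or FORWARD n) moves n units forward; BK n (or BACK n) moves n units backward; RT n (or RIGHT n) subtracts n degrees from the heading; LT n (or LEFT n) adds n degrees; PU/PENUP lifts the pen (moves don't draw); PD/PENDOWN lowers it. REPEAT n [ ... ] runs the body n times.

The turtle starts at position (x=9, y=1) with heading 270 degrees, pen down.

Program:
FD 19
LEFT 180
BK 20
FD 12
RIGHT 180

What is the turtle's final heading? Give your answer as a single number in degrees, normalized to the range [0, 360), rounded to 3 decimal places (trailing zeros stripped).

Answer: 270

Derivation:
Executing turtle program step by step:
Start: pos=(9,1), heading=270, pen down
FD 19: (9,1) -> (9,-18) [heading=270, draw]
LT 180: heading 270 -> 90
BK 20: (9,-18) -> (9,-38) [heading=90, draw]
FD 12: (9,-38) -> (9,-26) [heading=90, draw]
RT 180: heading 90 -> 270
Final: pos=(9,-26), heading=270, 3 segment(s) drawn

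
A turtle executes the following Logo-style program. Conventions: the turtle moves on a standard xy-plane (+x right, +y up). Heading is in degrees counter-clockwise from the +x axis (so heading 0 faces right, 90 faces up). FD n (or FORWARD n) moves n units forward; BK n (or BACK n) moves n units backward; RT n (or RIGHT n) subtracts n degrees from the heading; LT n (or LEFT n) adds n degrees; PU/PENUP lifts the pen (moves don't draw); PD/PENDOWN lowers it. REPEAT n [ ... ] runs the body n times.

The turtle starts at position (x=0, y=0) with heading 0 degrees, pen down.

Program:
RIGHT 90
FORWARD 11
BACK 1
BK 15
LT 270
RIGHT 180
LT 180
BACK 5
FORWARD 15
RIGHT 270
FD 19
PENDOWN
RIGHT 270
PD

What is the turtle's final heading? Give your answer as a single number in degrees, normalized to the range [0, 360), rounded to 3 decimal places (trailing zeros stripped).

Executing turtle program step by step:
Start: pos=(0,0), heading=0, pen down
RT 90: heading 0 -> 270
FD 11: (0,0) -> (0,-11) [heading=270, draw]
BK 1: (0,-11) -> (0,-10) [heading=270, draw]
BK 15: (0,-10) -> (0,5) [heading=270, draw]
LT 270: heading 270 -> 180
RT 180: heading 180 -> 0
LT 180: heading 0 -> 180
BK 5: (0,5) -> (5,5) [heading=180, draw]
FD 15: (5,5) -> (-10,5) [heading=180, draw]
RT 270: heading 180 -> 270
FD 19: (-10,5) -> (-10,-14) [heading=270, draw]
PD: pen down
RT 270: heading 270 -> 0
PD: pen down
Final: pos=(-10,-14), heading=0, 6 segment(s) drawn

Answer: 0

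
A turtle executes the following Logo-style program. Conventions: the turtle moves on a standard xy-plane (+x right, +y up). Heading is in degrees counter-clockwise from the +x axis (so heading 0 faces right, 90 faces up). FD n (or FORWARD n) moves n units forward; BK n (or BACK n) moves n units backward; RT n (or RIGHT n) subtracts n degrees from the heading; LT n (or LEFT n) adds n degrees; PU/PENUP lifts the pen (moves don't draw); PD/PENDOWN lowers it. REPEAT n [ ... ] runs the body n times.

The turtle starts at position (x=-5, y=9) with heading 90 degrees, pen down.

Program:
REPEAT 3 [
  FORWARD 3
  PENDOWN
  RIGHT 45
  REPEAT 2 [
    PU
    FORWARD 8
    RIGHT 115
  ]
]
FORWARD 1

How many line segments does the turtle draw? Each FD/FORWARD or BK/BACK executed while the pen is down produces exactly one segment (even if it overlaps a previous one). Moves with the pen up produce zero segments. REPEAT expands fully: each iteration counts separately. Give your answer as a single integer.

Executing turtle program step by step:
Start: pos=(-5,9), heading=90, pen down
REPEAT 3 [
  -- iteration 1/3 --
  FD 3: (-5,9) -> (-5,12) [heading=90, draw]
  PD: pen down
  RT 45: heading 90 -> 45
  REPEAT 2 [
    -- iteration 1/2 --
    PU: pen up
    FD 8: (-5,12) -> (0.657,17.657) [heading=45, move]
    RT 115: heading 45 -> 290
    -- iteration 2/2 --
    PU: pen up
    FD 8: (0.657,17.657) -> (3.393,10.139) [heading=290, move]
    RT 115: heading 290 -> 175
  ]
  -- iteration 2/3 --
  FD 3: (3.393,10.139) -> (0.404,10.401) [heading=175, move]
  PD: pen down
  RT 45: heading 175 -> 130
  REPEAT 2 [
    -- iteration 1/2 --
    PU: pen up
    FD 8: (0.404,10.401) -> (-4.738,16.529) [heading=130, move]
    RT 115: heading 130 -> 15
    -- iteration 2/2 --
    PU: pen up
    FD 8: (-4.738,16.529) -> (2.99,18.6) [heading=15, move]
    RT 115: heading 15 -> 260
  ]
  -- iteration 3/3 --
  FD 3: (2.99,18.6) -> (2.469,15.645) [heading=260, move]
  PD: pen down
  RT 45: heading 260 -> 215
  REPEAT 2 [
    -- iteration 1/2 --
    PU: pen up
    FD 8: (2.469,15.645) -> (-4.085,11.057) [heading=215, move]
    RT 115: heading 215 -> 100
    -- iteration 2/2 --
    PU: pen up
    FD 8: (-4.085,11.057) -> (-5.474,18.935) [heading=100, move]
    RT 115: heading 100 -> 345
  ]
]
FD 1: (-5.474,18.935) -> (-4.508,18.676) [heading=345, move]
Final: pos=(-4.508,18.676), heading=345, 1 segment(s) drawn
Segments drawn: 1

Answer: 1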